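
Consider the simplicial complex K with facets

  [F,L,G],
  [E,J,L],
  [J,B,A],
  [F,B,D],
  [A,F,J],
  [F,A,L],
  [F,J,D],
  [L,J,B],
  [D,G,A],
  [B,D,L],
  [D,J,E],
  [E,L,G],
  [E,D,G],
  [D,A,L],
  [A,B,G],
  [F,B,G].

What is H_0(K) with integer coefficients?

Take the total order A < B < D < E < F < G < J < L on the vertex set. Then K (dimension 2) consists of the simplices:

  0-simplices (8): A, B, D, E, F, G, J, L
  1-simplices (24): AB, AD, AF, AG, AJ, AL, BD, BF, BG, BJ, BL, DE, DF, DG, DJ, DL, EG, EJ, EL, FG, FJ, FL, GL, JL
  2-simplices (16): ABG, ABJ, ADG, ADL, AFJ, AFL, BDF, BDL, BFG, BJL, DEG, DEJ, DFJ, EGL, EJL, FGL

so the chain groups are C_0 ≅ Z^8, C_1 ≅ Z^24, C_2 ≅ Z^16.

∂_1: C_1 → C_0 sends each edge [p,q] (with p < q) to q − p. For instance
  ∂DF = F − D.
The resulting 8×24 matrix has rank 7, and its Smith normal form has invariant factors (1,1,1,1,1,1,1).

Boundary ∂_2: C_2 → C_1 acts by ∂[p,q,r] = [q,r] − [p,r] + [p,q]. For instance
  ∂ABJ = BJ − AJ + AB,
  ∂DEG = EG − DG + DE.
As a 24×16 matrix over Z this has rank 15, with invariant factors (1,1,1,1,1,1,1,1,1,1,1,1,1,1,1).

Now H_k = ker ∂_k / im ∂_{k+1}, so:

  H_0: rank C_0 − rank ∂_1 = 8 − 7 = 1, and the invariant factors of ∂_1 are all 1, so H_0 = Z.

H_0 ≅ Z.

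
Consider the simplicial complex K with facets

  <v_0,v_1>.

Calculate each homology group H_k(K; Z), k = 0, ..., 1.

Order the vertices as v_0 < v_1. Listing each simplex with vertices in this order, K has dimension 1 with simplices:

  0-simplices (2): [v_0], [v_1]
  1-simplices (1): [v_0,v_1]

so the chain groups are C_0 ≅ Z^2, C_1 ≅ Z^1.

∂_1: C_1 → C_0 is given by ∂[p,q] = [q] − [p].
As a 2×1 matrix over Z this has rank 1, with invariant factors (1).

Reading off H_k = ker ∂_k / im ∂_{k+1}:

  H_0: rank C_0 − rank ∂_1 = 2 − 1 = 1, and the invariant factors of ∂_1 are all 1, so H_0 ≅ Z.
  H_1: rank ker ∂_1 − rank ∂_2 = (1 − 1) − 0 = 0, and there is no ∂_2, so H_1 ≅ 0.

H_0 = Z,  H_1 = 0.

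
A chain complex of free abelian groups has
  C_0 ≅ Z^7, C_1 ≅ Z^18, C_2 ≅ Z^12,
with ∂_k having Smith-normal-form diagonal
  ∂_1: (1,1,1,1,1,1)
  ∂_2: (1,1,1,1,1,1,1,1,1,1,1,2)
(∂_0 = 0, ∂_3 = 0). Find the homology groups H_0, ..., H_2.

H_0: b_0 = 7 − 0 − 6 = 1; torsion from ∂_1 factors > 1: none. So H_0 = Z.
H_1: b_1 = 18 − 6 − 12 = 0; torsion from ∂_2 factors > 1: [2]. So H_1 = Z_2.
H_2: b_2 = 12 − 12 − 0 = 0; torsion from ∂_3 factors > 1: none. So H_2 = 0.

H_0 = Z,  H_1 = Z_2,  H_2 = 0.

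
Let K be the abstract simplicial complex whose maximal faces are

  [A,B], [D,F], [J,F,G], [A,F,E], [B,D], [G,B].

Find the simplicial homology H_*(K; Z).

H_0 ≅ Z,  H_1 ≅ Z^2,  H_2 = 0.

Fix the vertex order A < B < D < E < F < G < J and write every simplex with vertices in increasing order. Then dim K = 2 and the simplices of K are:

  0-simplices (7): A, B, D, E, F, G, J
  1-simplices (10): AB, AE, AF, BD, BG, DF, EF, FG, FJ, GJ
  2-simplices (2): AEF, FGJ

so the chain groups are C_0 ≅ Z^7, C_1 ≅ Z^10, C_2 ≅ Z^2.

Boundary ∂_1: C_1 → C_0 is given by ∂[p,q] = [q] − [p].
The 7×10 boundary matrix has rank 6 and Smith normal form diag(1,1,1,1,1,1).

Boundary ∂_2: C_2 → C_1 maps a triangle to the signed sum of its edges. For instance
  ∂AEF = EF − AF + AE,
  ∂FGJ = GJ − FJ + FG.
As a 10×2 matrix over Z this has rank 2, with invariant factors (1,1).

Computing H_k = (kernel of ∂_k) / (image of ∂_{k+1}):

  H_0: rank C_0 − rank ∂_1 = 7 − 6 = 1, and the invariant factors of ∂_1 are all 1, so H_0 = Z.
  H_1: rank ker ∂_1 − rank ∂_2 = (10 − 6) − 2 = 2, and the invariant factors of ∂_2 are all 1, so H_1 = Z^2.
  H_2: rank ker ∂_2 − rank ∂_3 = (2 − 2) − 0 = 0, and there is no ∂_3, so H_2 = 0.

As a check, the Euler characteristic is 7 − 10 + 2 = -1, which agrees with 1 − 2 + 0 = -1.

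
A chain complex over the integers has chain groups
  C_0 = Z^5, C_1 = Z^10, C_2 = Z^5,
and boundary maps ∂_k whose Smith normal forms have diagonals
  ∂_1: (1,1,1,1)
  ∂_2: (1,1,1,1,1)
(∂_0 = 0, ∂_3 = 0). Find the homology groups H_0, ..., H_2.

H_0 = Z,  H_1 = Z,  H_2 = 0.

H_0: b_0 = 5 − 0 − 4 = 1; torsion from ∂_1 factors > 1: none. So H_0 = Z.
H_1: b_1 = 10 − 4 − 5 = 1; torsion from ∂_2 factors > 1: none. So H_1 = Z.
H_2: b_2 = 5 − 5 − 0 = 0; torsion from ∂_3 factors > 1: none. So H_2 = 0.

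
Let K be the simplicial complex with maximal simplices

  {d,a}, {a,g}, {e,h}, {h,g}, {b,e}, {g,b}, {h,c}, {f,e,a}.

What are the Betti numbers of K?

Fix the vertex order a < b < c < d < e < f < g < h and write every simplex with vertices in increasing order. Then dim K = 2 and the simplices of K are:

  0-simplices (8): a, b, c, d, e, f, g, h
  1-simplices (10): ad, ae, af, ag, be, bg, ch, ef, eh, gh
  2-simplices (1): aef

so the chain groups are C_0 ≅ Z^8, C_1 ≅ Z^10, C_2 ≅ Z^1.

The boundary map ∂_1: C_1 → C_0 sends each edge [p,q] (with p < q) to q − p. For instance
  ∂af = f − a.
As a 8×10 matrix over Z this has rank 7, with invariant factors (1,1,1,1,1,1,1).

The boundary map ∂_2: C_2 → C_1 maps a triangle to the signed sum of its edges. For instance
  ∂aef = ef − af + ae.
The resulting 10×1 matrix has rank 1, and its Smith normal form has invariant factors (1).

Now H_k = ker ∂_k / im ∂_{k+1}, so:

  H_0: rank C_0 − rank ∂_1 = 8 − 7 = 1, and the invariant factors of ∂_1 are all 1, so H_0 = Z.
  H_1: rank ker ∂_1 − rank ∂_2 = (10 − 7) − 1 = 2, and the invariant factors of ∂_2 are all 1, so H_1 = Z^2.
  H_2: rank ker ∂_2 − rank ∂_3 = (1 − 1) − 0 = 0, and there is no ∂_3, so H_2 = 0.

As a check, the Euler characteristic is 8 − 10 + 1 = -1, which agrees with 1 − 2 + 0 = -1.

Hence the Betti numbers are b_0 = 1, b_1 = 2, b_2 = 0.

b_0 = 1, b_1 = 2, b_2 = 0.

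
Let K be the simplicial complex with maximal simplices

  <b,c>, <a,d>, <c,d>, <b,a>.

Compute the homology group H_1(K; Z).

Fix the vertex order a < b < c < d and write every simplex with vertices in increasing order. Then dim K = 1 and the simplices of K are:

  0-simplices (4): a, b, c, d
  1-simplices (4): ab, ad, bc, cd

Hence C_0 ≅ Z^4, C_1 ≅ Z^4.

Boundary ∂_1: C_1 → C_0 maps an edge to its endpoints' difference, ∂[p,q] = q − p. For instance
  ∂ad = d − a.
The 4×4 boundary matrix has rank 3 and Smith normal form diag(1,1,1).

Reading off H_k = ker ∂_k / im ∂_{k+1}:

  H_1: rank ker ∂_1 − rank ∂_2 = (4 − 3) − 0 = 1, and there is no ∂_2, so H_1 = Z.

H_1 ≅ Z.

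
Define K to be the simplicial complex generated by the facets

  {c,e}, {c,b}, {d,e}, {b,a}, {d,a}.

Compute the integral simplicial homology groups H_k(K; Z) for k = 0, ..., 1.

Fix the vertex order a < b < c < d < e and write every simplex with vertices in increasing order. Then dim K = 1 and the simplices of K are:

  0-simplices (5): a, b, c, d, e
  1-simplices (5): ab, ad, bc, ce, de

Hence C_0 ≅ Z^5, C_1 ≅ Z^5.

Boundary ∂_1: C_1 → C_0 maps an edge to its endpoints' difference, ∂[p,q] = q − p.
As a 5×5 matrix over Z this has rank 4, with invariant factors (1,1,1,1).

Computing H_k = (kernel of ∂_k) / (image of ∂_{k+1}):

  H_0: rank C_0 − rank ∂_1 = 5 − 4 = 1, and the invariant factors of ∂_1 are all 1, so H_0 = Z.
  H_1: rank ker ∂_1 − rank ∂_2 = (5 − 4) − 0 = 1, and there is no ∂_2, so H_1 = Z.

(K is a triangulation of the circle S^1.)

H_0 = Z,  H_1 = Z.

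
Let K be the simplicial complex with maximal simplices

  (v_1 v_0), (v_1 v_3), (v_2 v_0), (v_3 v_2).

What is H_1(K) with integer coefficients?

Take the total order v_0 < v_1 < v_2 < v_3 on the vertex set. Then K (dimension 1) consists of the simplices:

  0-simplices (4): [v_0], [v_1], [v_2], [v_3]
  1-simplices (4): [v_0,v_1], [v_0,v_2], [v_1,v_3], [v_2,v_3]

so the chain groups are C_0 ≅ Z^4, C_1 ≅ Z^4.

The boundary map ∂_1: C_1 → C_0 is given by ∂[p,q] = [q] − [p].
As a 4×4 matrix over Z this has rank 3, with invariant factors (1,1,1).

Reading off H_k = ker ∂_k / im ∂_{k+1}:

  H_1: rank ker ∂_1 − rank ∂_2 = (4 − 3) − 0 = 1, and there is no ∂_2, so H_1 = Z.

(K is a triangulation of the circle S^1.)

H_1 = Z.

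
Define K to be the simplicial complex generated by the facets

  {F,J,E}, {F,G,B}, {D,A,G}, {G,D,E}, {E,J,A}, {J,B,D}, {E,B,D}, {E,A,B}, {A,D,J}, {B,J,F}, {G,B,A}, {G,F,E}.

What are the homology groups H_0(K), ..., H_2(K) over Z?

Take the total order A < B < D < E < F < G < J on the vertex set. Then K (dimension 2) consists of the simplices:

  0-simplices (7): A, B, D, E, F, G, J
  1-simplices (18): AB, AD, AE, AG, AJ, BD, BE, BF, BG, BJ, DE, DG, DJ, EF, EG, EJ, FG, FJ
  2-simplices (12): ABE, ABG, ADG, ADJ, AEJ, BDE, BDJ, BFG, BFJ, DEG, EFG, EFJ

so the chain groups are C_0 ≅ Z^7, C_1 ≅ Z^18, C_2 ≅ Z^12.

The boundary map ∂_1: C_1 → C_0 maps an edge to its endpoints' difference, ∂[p,q] = q − p. For instance
  ∂EJ = J − E.
This gives a 7×18 integer matrix of rank 6; reducing to Smith normal form yields diagonal entries (1,1,1,1,1,1).

∂_2: C_2 → C_1 acts by ∂[p,q,r] = [q,r] − [p,r] + [p,q]. For instance
  ∂EFG = FG − EG + EF,
  ∂BFG = FG − BG + BF.
This gives a 18×12 integer matrix of rank 12; reducing to Smith normal form yields diagonal entries (1,1,1,1,1,1,1,1,1,1,1,2).

Now H_k = ker ∂_k / im ∂_{k+1}, so:

  H_0: rank C_0 − rank ∂_1 = 7 − 6 = 1, and the invariant factors of ∂_1 are all 1, so H_0 = Z.
  H_1: rank ker ∂_1 − rank ∂_2 = (18 − 6) − 12 = 0, and ∂_2 has invariant factor 2 > 1, so H_1 = Z/2.
  H_2: rank ker ∂_2 − rank ∂_3 = (12 − 12) − 0 = 0, and there is no ∂_3, so H_2 = 0.

H_0 ≅ Z,  H_1 ≅ Z/2,  H_2 = 0.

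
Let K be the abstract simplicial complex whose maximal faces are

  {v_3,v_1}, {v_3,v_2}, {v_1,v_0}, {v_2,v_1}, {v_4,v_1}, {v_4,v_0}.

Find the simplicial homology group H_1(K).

We work with the vertex ordering v_0 < v_1 < v_2 < v_3 < v_4. The simplices of K, each written with vertices in increasing order, are:

  0-simplices (5): [v_0], [v_1], [v_2], [v_3], [v_4]
  1-simplices (6): [v_0,v_1], [v_0,v_4], [v_1,v_2], [v_1,v_3], [v_1,v_4], [v_2,v_3]

so the chain groups are C_0 ≅ Z^5, C_1 ≅ Z^6.

Boundary ∂_1: C_1 → C_0 maps an edge to its endpoints' difference, ∂[p,q] = q − p. For instance
  ∂[v_1,v_3] = [v_3] − [v_1].
This gives a 5×6 integer matrix of rank 4; reducing to Smith normal form yields diagonal entries (1,1,1,1).

Now H_k = ker ∂_k / im ∂_{k+1}, so:

  H_1: rank ker ∂_1 − rank ∂_2 = (6 − 4) − 0 = 2, and there is no ∂_2, so H_1 ≅ Z^2.

H_1 ≅ Z^2.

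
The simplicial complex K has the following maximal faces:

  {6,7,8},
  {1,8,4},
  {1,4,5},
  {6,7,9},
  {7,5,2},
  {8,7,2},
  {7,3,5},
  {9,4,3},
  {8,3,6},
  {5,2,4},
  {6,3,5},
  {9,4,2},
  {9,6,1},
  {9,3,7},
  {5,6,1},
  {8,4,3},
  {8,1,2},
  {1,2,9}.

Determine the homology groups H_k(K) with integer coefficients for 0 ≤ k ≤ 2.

Take the total order 1 < 2 < 3 < 4 < 5 < 6 < 7 < 8 < 9 on the vertex set. Then K (dimension 2) consists of the simplices:

  0-simplices (9): [1], [2], [3], [4], [5], [6], [7], [8], [9]
  1-simplices (27): (27 of them)
  2-simplices (18): [1,2,8], [1,2,9], [1,4,5], [1,4,8], [1,5,6], [1,6,9], [2,4,5], [2,4,9], [2,5,7], [2,7,8], [3,4,8], [3,4,9], [3,5,6], [3,5,7], [3,6,8], [3,7,9], [6,7,8], [6,7,9]

Hence C_0 ≅ Z^9, C_1 ≅ Z^27, C_2 ≅ Z^18.

∂_1: C_1 → C_0 sends each edge [p,q] (with p < q) to q − p.
The 9×27 boundary matrix has rank 8 and Smith normal form diag(1,1,1,1,1,1,1,1).

∂_2: C_2 → C_1 sends each 2-simplex [p,q,r] to [q,r] − [p,r] + [p,q]. For instance
  ∂[1,2,9] = [2,9] − [1,9] + [1,2],
  ∂[3,5,7] = [5,7] − [3,7] + [3,5].
This gives a 27×18 integer matrix of rank 18; reducing to Smith normal form yields diagonal entries (1,1,1,1,1,1,1,1,1,1,1,1,1,1,1,1,1,2).

Reading off H_k = ker ∂_k / im ∂_{k+1}:

  H_0: rank C_0 − rank ∂_1 = 9 − 8 = 1, and the invariant factors of ∂_1 are all 1, so H_0 ≅ Z.
  H_1: rank ker ∂_1 − rank ∂_2 = (27 − 8) − 18 = 1, and ∂_2 has invariant factor 2 > 1, so H_1 ≅ Z × Z/2.
  H_2: rank ker ∂_2 − rank ∂_3 = (18 − 18) − 0 = 0, and there is no ∂_3, so H_2 ≅ 0.

(K is a triangulation of the Klein bottle.)

H_0 = Z,  H_1 = Z × Z/2,  H_2 = 0.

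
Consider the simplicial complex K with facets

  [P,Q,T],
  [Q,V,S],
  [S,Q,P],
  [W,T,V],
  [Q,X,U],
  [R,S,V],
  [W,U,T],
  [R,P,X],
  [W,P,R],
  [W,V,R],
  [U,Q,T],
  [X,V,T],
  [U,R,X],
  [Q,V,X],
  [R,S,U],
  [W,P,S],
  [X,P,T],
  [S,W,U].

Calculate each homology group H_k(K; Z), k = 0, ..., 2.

Take the total order P < Q < R < S < T < U < V < W < X on the vertex set. Then K (dimension 2) consists of the simplices:

  0-simplices (9): P, Q, R, S, T, U, V, W, X
  1-simplices (27): PQ, PR, PS, PT, PW, PX, QS, QT, QU, QV, QX, RS, RU, RV, RW, RX, SU, SV, SW, TU, TV, TW, TX, UW, UX, VW, VX
  2-simplices (18): PQS, PQT, PRW, PRX, PSW, PTX, QSV, QTU, QUX, QVX, RSU, RSV, RUX, RVW, SUW, TUW, TVW, TVX

Hence C_0 ≅ Z^9, C_1 ≅ Z^27, C_2 ≅ Z^18.

Boundary ∂_1: C_1 → C_0 sends each edge [p,q] (with p < q) to q − p. For instance
  ∂PQ = Q − P.
This gives a 9×27 integer matrix of rank 8; reducing to Smith normal form yields diagonal entries (1,1,1,1,1,1,1,1).

Boundary ∂_2: C_2 → C_1 sends each 2-simplex [p,q,r] to [q,r] − [p,r] + [p,q]. For instance
  ∂QUX = UX − QX + QU,
  ∂TVX = VX − TX + TV.
This gives a 27×18 integer matrix of rank 18; reducing to Smith normal form yields diagonal entries (1,1,1,1,1,1,1,1,1,1,1,1,1,1,1,1,1,2).

From H_k ≅ ker(∂_k) / im(∂_{k+1}) we obtain:

  H_0: rank C_0 − rank ∂_1 = 9 − 8 = 1, and the invariant factors of ∂_1 are all 1, so H_0 ≅ Z.
  H_1: rank ker ∂_1 − rank ∂_2 = (27 − 8) − 18 = 1, and ∂_2 has invariant factor 2 > 1, so H_1 ≅ Z × Z/2.
  H_2: rank ker ∂_2 − rank ∂_3 = (18 − 18) − 0 = 0, and there is no ∂_3, so H_2 ≅ 0.

(K is a triangulation of the Klein bottle.)

H_0 = Z,  H_1 = Z × Z/2,  H_2 = 0.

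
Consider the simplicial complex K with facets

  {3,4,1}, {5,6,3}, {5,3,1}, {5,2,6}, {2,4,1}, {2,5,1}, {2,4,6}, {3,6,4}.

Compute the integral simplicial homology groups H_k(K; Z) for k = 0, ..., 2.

H_0 ≅ Z,  H_1 = 0,  H_2 ≅ Z.

K has 6 vertices, 12 edges, 8 triangles.
rank ∂_0 = 0, rank ∂_1 = 5 ⇒ b_0 = 6 − 0 − 5 = 1; all invariant factors of ∂_1 are 1 so no torsion. So H_0 = Z.
rank ∂_1 = 5, rank ∂_2 = 7 ⇒ b_1 = 12 − 5 − 7 = 0; all invariant factors of ∂_2 are 1 so no torsion. So H_1 = 0.
rank ∂_2 = 7, rank ∂_3 = 0 ⇒ b_2 = 8 − 7 − 0 = 1. So H_2 = Z.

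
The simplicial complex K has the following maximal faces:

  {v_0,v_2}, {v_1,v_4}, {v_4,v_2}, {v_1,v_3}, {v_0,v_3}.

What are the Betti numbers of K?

Fix the vertex order v_0 < v_1 < v_2 < v_3 < v_4 and write every simplex with vertices in increasing order. Then dim K = 1 and the simplices of K are:

  0-simplices (5): [v_0], [v_1], [v_2], [v_3], [v_4]
  1-simplices (5): [v_0,v_2], [v_0,v_3], [v_1,v_3], [v_1,v_4], [v_2,v_4]

so the chain groups are C_0 ≅ Z^5, C_1 ≅ Z^5.

∂_1: C_1 → C_0 sends each edge [p,q] (with p < q) to q − p. For instance
  ∂[v_0,v_3] = [v_3] − [v_0].
As a 5×5 matrix over Z this has rank 4, with invariant factors (1,1,1,1).

Reading off H_k = ker ∂_k / im ∂_{k+1}:

  H_0: rank C_0 − rank ∂_1 = 5 − 4 = 1, and the invariant factors of ∂_1 are all 1, so H_0 ≅ Z.
  H_1: rank ker ∂_1 − rank ∂_2 = (5 − 4) − 0 = 1, and there is no ∂_2, so H_1 ≅ Z.

(K is a triangulation of the circle S^1.)

Hence the Betti numbers are b_0 = 1, b_1 = 1.

b_0 = 1, b_1 = 1.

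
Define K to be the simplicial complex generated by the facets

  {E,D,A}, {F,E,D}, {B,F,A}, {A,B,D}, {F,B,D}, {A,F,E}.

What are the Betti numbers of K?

b_0 = 1, b_1 = 0, b_2 = 1.

Fix the vertex order A < B < D < E < F and write every simplex with vertices in increasing order. Then dim K = 2 and the simplices of K are:

  0-simplices (5): A, B, D, E, F
  1-simplices (9): AB, AD, AE, AF, BD, BF, DE, DF, EF
  2-simplices (6): ABD, ABF, ADE, AEF, BDF, DEF

giving chain groups C_0 ≅ Z^5, C_1 ≅ Z^9, C_2 ≅ Z^6.

∂_1: C_1 → C_0 sends each edge [p,q] (with p < q) to q − p. For instance
  ∂BD = D − B.
This gives a 5×9 integer matrix of rank 4; reducing to Smith normal form yields diagonal entries (1,1,1,1).

The boundary map ∂_2: C_2 → C_1 acts by ∂[p,q,r] = [q,r] − [p,r] + [p,q]. For instance
  ∂AEF = EF − AF + AE,
  ∂BDF = DF − BF + BD.
This gives a 9×6 integer matrix of rank 5; reducing to Smith normal form yields diagonal entries (1,1,1,1,1).

From H_k ≅ ker(∂_k) / im(∂_{k+1}) we obtain:

  H_0: rank C_0 − rank ∂_1 = 5 − 4 = 1, and the invariant factors of ∂_1 are all 1, so H_0 ≅ Z.
  H_1: rank ker ∂_1 − rank ∂_2 = (9 − 4) − 5 = 0, and the invariant factors of ∂_2 are all 1, so H_1 ≅ 0.
  H_2: rank ker ∂_2 − rank ∂_3 = (6 − 5) − 0 = 1, and there is no ∂_3, so H_2 ≅ Z.

Hence the Betti numbers are b_0 = 1, b_1 = 0, b_2 = 1.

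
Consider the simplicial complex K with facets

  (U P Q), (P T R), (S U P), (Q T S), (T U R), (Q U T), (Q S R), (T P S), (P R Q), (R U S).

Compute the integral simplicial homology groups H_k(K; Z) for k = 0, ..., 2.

Order the vertices as P < Q < R < S < T < U. Listing each simplex with vertices in this order, K has dimension 2 with simplices:

  0-simplices (6): P, Q, R, S, T, U
  1-simplices (15): PQ, PR, PS, PT, PU, QR, QS, QT, QU, RS, RT, RU, ST, SU, TU
  2-simplices (10): PQR, PQU, PRT, PST, PSU, QRS, QST, QTU, RSU, RTU

Hence C_0 ≅ Z^6, C_1 ≅ Z^15, C_2 ≅ Z^10.

∂_1: C_1 → C_0 maps an edge to its endpoints' difference, ∂[p,q] = q − p. For instance
  ∂QT = T − Q.
This gives a 6×15 integer matrix of rank 5; reducing to Smith normal form yields diagonal entries (1,1,1,1,1).

The boundary map ∂_2: C_2 → C_1 sends each 2-simplex [p,q,r] to [q,r] − [p,r] + [p,q]. For instance
  ∂PQR = QR − PR + PQ,
  ∂RTU = TU − RU + RT.
The resulting 15×10 matrix has rank 10, and its Smith normal form has invariant factors (1,1,1,1,1,1,1,1,1,2).

Reading off H_k = ker ∂_k / im ∂_{k+1}:

  H_0: rank C_0 − rank ∂_1 = 6 − 5 = 1, and the invariant factors of ∂_1 are all 1, so H_0 ≅ Z.
  H_1: rank ker ∂_1 − rank ∂_2 = (15 − 5) − 10 = 0, and ∂_2 has invariant factor 2 > 1, so H_1 ≅ Z_2.
  H_2: rank ker ∂_2 − rank ∂_3 = (10 − 10) − 0 = 0, and there is no ∂_3, so H_2 ≅ 0.

As a check, the Euler characteristic is 6 − 15 + 10 = 1, which agrees with 1 − 0 + 0 = 1.

H_0 = Z,  H_1 = Z_2,  H_2 = 0.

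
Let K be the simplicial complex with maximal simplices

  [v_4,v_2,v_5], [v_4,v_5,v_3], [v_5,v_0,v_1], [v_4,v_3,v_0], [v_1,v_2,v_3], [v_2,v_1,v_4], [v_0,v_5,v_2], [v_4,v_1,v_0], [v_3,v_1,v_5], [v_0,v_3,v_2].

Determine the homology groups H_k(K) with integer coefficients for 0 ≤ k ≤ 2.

We work with the vertex ordering v_0 < v_1 < v_2 < v_3 < v_4 < v_5. The simplices of K, each written with vertices in increasing order, are:

  0-simplices (6): [v_0], [v_1], [v_2], [v_3], [v_4], [v_5]
  1-simplices (15): (15 of them)
  2-simplices (10): [v_0,v_1,v_4], [v_0,v_1,v_5], [v_0,v_2,v_3], [v_0,v_2,v_5], [v_0,v_3,v_4], [v_1,v_2,v_3], [v_1,v_2,v_4], [v_1,v_3,v_5], [v_2,v_4,v_5], [v_3,v_4,v_5]

giving chain groups C_0 ≅ Z^6, C_1 ≅ Z^15, C_2 ≅ Z^10.

The boundary map ∂_1: C_1 → C_0 is given by ∂[p,q] = [q] − [p].
The 6×15 boundary matrix has rank 5 and Smith normal form diag(1,1,1,1,1).

Boundary ∂_2: C_2 → C_1 maps a triangle to the signed sum of its edges. For instance
  ∂[v_0,v_1,v_5] = [v_1,v_5] − [v_0,v_5] + [v_0,v_1],
  ∂[v_2,v_4,v_5] = [v_4,v_5] − [v_2,v_5] + [v_2,v_4].
This gives a 15×10 integer matrix of rank 10; reducing to Smith normal form yields diagonal entries (1,1,1,1,1,1,1,1,1,2).

Now H_k = ker ∂_k / im ∂_{k+1}, so:

  H_0: rank C_0 − rank ∂_1 = 6 − 5 = 1, and the invariant factors of ∂_1 are all 1, so H_0 ≅ Z.
  H_1: rank ker ∂_1 − rank ∂_2 = (15 − 5) − 10 = 0, and ∂_2 has invariant factor 2 > 1, so H_1 ≅ Z/2.
  H_2: rank ker ∂_2 − rank ∂_3 = (10 − 10) − 0 = 0, and there is no ∂_3, so H_2 ≅ 0.

(K is a triangulation of the real projective plane RP^2.)

H_0 = Z,  H_1 = Z/2,  H_2 = 0.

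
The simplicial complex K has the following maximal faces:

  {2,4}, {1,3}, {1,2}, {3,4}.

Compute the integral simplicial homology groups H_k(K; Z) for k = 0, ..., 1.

Fix the vertex order 1 < 2 < 3 < 4 and write every simplex with vertices in increasing order. Then dim K = 1 and the simplices of K are:

  0-simplices (4): [1], [2], [3], [4]
  1-simplices (4): [1,2], [1,3], [2,4], [3,4]

so the chain groups are C_0 ≅ Z^4, C_1 ≅ Z^4.

∂_1: C_1 → C_0 maps an edge to its endpoints' difference, ∂[p,q] = q − p. For instance
  ∂[1,3] = [3] − [1].
As a 4×4 matrix over Z this has rank 3, with invariant factors (1,1,1).

Reading off H_k = ker ∂_k / im ∂_{k+1}:

  H_0: rank C_0 − rank ∂_1 = 4 − 3 = 1, and the invariant factors of ∂_1 are all 1, so H_0 = Z.
  H_1: rank ker ∂_1 − rank ∂_2 = (4 − 3) − 0 = 1, and there is no ∂_2, so H_1 = Z.

(K is a triangulation of the circle S^1.)

H_0 ≅ Z,  H_1 ≅ Z.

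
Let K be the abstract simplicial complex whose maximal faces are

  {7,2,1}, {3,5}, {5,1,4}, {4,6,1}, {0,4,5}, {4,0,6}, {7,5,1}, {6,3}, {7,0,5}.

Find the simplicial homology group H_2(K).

Take the total order 0 < 1 < 2 < 3 < 4 < 5 < 6 < 7 on the vertex set. Then K (dimension 2) consists of the simplices:

  0-simplices (8): [0], [1], [2], [3], [4], [5], [6], [7]
  1-simplices (15): [0,4], [0,5], [0,6], [0,7], [1,2], [1,4], [1,5], [1,6], [1,7], [2,7], [3,5], [3,6], [4,5], [4,6], [5,7]
  2-simplices (7): [0,4,5], [0,4,6], [0,5,7], [1,2,7], [1,4,5], [1,4,6], [1,5,7]

Hence C_0 ≅ Z^8, C_1 ≅ Z^15, C_2 ≅ Z^7.

The boundary map ∂_1: C_1 → C_0 is given by ∂[p,q] = [q] − [p]. For instance
  ∂[2,7] = [7] − [2].
As a 8×15 matrix over Z this has rank 7, with invariant factors (1,1,1,1,1,1,1).

The boundary map ∂_2: C_2 → C_1 acts by ∂[p,q,r] = [q,r] − [p,r] + [p,q]. For instance
  ∂[1,5,7] = [5,7] − [1,7] + [1,5],
  ∂[0,4,6] = [4,6] − [0,6] + [0,4].
The resulting 15×7 matrix has rank 7, and its Smith normal form has invariant factors (1,1,1,1,1,1,1).

Reading off H_k = ker ∂_k / im ∂_{k+1}:

  H_2: rank ker ∂_2 − rank ∂_3 = (7 − 7) − 0 = 0, and there is no ∂_3, so H_2 ≅ 0.

H_2 = 0.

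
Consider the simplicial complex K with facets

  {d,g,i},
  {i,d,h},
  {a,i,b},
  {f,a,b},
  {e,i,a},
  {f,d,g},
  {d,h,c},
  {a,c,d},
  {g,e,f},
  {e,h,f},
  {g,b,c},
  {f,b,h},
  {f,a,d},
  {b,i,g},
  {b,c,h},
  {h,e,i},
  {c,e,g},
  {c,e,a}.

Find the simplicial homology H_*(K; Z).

H_0 ≅ Z,  H_1 ≅ Z^2,  H_2 ≅ Z.

Fix the vertex order a < b < c < d < e < f < g < h < i and write every simplex with vertices in increasing order. Then dim K = 2 and the simplices of K are:

  0-simplices (9): a, b, c, d, e, f, g, h, i
  1-simplices (27): ab, ac, ad, ae, af, ai, bc, bf, bg, bh, bi, cd, ce, cg, ch, df, dg, dh, di, ef, eg, eh, ei, fg, fh, gi, hi
  2-simplices (18): abf, abi, acd, ace, adf, aei, bcg, bch, bfh, bgi, cdh, ceg, dfg, dgi, dhi, efg, efh, ehi

so the chain groups are C_0 ≅ Z^9, C_1 ≅ Z^27, C_2 ≅ Z^18.

The boundary map ∂_1: C_1 → C_0 is given by ∂[p,q] = [q] − [p]. For instance
  ∂ac = c − a.
This gives a 9×27 integer matrix of rank 8; reducing to Smith normal form yields diagonal entries (1,1,1,1,1,1,1,1).

The boundary map ∂_2: C_2 → C_1 acts by ∂[p,q,r] = [q,r] − [p,r] + [p,q]. For instance
  ∂adf = df − af + ad,
  ∂ace = ce − ae + ac.
This gives a 27×18 integer matrix of rank 17; reducing to Smith normal form yields diagonal entries (1,1,1,1,1,1,1,1,1,1,1,1,1,1,1,1,1).

Computing H_k = (kernel of ∂_k) / (image of ∂_{k+1}):

  H_0: rank C_0 − rank ∂_1 = 9 − 8 = 1, and the invariant factors of ∂_1 are all 1, so H_0 = Z.
  H_1: rank ker ∂_1 − rank ∂_2 = (27 − 8) − 17 = 2, and the invariant factors of ∂_2 are all 1, so H_1 = Z^2.
  H_2: rank ker ∂_2 − rank ∂_3 = (18 − 17) − 0 = 1, and there is no ∂_3, so H_2 = Z.

As a check, the Euler characteristic is 9 − 27 + 18 = 0, which agrees with 1 − 2 + 1 = 0.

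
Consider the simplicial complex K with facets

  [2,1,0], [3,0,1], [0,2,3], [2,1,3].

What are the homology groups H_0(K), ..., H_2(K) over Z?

We work with the vertex ordering 0 < 1 < 2 < 3. The simplices of K, each written with vertices in increasing order, are:

  0-simplices (4): [0], [1], [2], [3]
  1-simplices (6): [0,1], [0,2], [0,3], [1,2], [1,3], [2,3]
  2-simplices (4): [0,1,2], [0,1,3], [0,2,3], [1,2,3]

so the chain groups are C_0 ≅ Z^4, C_1 ≅ Z^6, C_2 ≅ Z^4.

The boundary map ∂_1: C_1 → C_0 maps an edge to its endpoints' difference, ∂[p,q] = q − p.
This gives a 4×6 integer matrix of rank 3; reducing to Smith normal form yields diagonal entries (1,1,1).

The boundary map ∂_2: C_2 → C_1 sends each 2-simplex [p,q,r] to [q,r] − [p,r] + [p,q]. For instance
  ∂[1,2,3] = [2,3] − [1,3] + [1,2],
  ∂[0,2,3] = [2,3] − [0,3] + [0,2].
As a 6×4 matrix over Z this has rank 3, with invariant factors (1,1,1).

Now H_k = ker ∂_k / im ∂_{k+1}, so:

  H_0: rank C_0 − rank ∂_1 = 4 − 3 = 1, and the invariant factors of ∂_1 are all 1, so H_0 = Z.
  H_1: rank ker ∂_1 − rank ∂_2 = (6 − 3) − 3 = 0, and the invariant factors of ∂_2 are all 1, so H_1 = 0.
  H_2: rank ker ∂_2 − rank ∂_3 = (4 − 3) − 0 = 1, and there is no ∂_3, so H_2 = Z.

H_0 = Z,  H_1 = 0,  H_2 = Z.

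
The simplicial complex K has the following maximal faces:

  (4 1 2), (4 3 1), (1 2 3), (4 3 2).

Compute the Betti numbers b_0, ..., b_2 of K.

b_0 = 1, b_1 = 0, b_2 = 1.

Order the vertices as 1 < 2 < 3 < 4. Listing each simplex with vertices in this order, K has dimension 2 with simplices:

  0-simplices (4): [1], [2], [3], [4]
  1-simplices (6): [1,2], [1,3], [1,4], [2,3], [2,4], [3,4]
  2-simplices (4): [1,2,3], [1,2,4], [1,3,4], [2,3,4]

giving chain groups C_0 ≅ Z^4, C_1 ≅ Z^6, C_2 ≅ Z^4.

∂_1: C_1 → C_0 sends each edge [p,q] (with p < q) to q − p. For instance
  ∂[3,4] = [4] − [3].
As a 4×6 matrix over Z this has rank 3, with invariant factors (1,1,1).

The boundary map ∂_2: C_2 → C_1 maps a triangle to the signed sum of its edges. For instance
  ∂[1,3,4] = [3,4] − [1,4] + [1,3],
  ∂[1,2,3] = [2,3] − [1,3] + [1,2].
The 6×4 boundary matrix has rank 3 and Smith normal form diag(1,1,1).

Reading off H_k = ker ∂_k / im ∂_{k+1}:

  H_0: rank C_0 − rank ∂_1 = 4 − 3 = 1, and the invariant factors of ∂_1 are all 1, so H_0 = Z.
  H_1: rank ker ∂_1 − rank ∂_2 = (6 − 3) − 3 = 0, and the invariant factors of ∂_2 are all 1, so H_1 = 0.
  H_2: rank ker ∂_2 − rank ∂_3 = (4 − 3) − 0 = 1, and there is no ∂_3, so H_2 = Z.

As a check, the Euler characteristic is 4 − 6 + 4 = 2, which agrees with 1 − 0 + 1 = 2.
(K is a triangulation of the 2-sphere S^2.)

Hence the Betti numbers are b_0 = 1, b_1 = 0, b_2 = 1.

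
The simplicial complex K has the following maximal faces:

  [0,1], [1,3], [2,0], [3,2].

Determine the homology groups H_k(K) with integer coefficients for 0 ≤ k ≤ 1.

K has 4 vertices, 4 edges.
rank ∂_0 = 0, rank ∂_1 = 3 ⇒ b_0 = 4 − 0 − 3 = 1; all invariant factors of ∂_1 are 1 so no torsion. So H_0 ≅ Z.
rank ∂_1 = 3, rank ∂_2 = 0 ⇒ b_1 = 4 − 3 − 0 = 1. So H_1 ≅ Z.

H_0 ≅ Z,  H_1 ≅ Z.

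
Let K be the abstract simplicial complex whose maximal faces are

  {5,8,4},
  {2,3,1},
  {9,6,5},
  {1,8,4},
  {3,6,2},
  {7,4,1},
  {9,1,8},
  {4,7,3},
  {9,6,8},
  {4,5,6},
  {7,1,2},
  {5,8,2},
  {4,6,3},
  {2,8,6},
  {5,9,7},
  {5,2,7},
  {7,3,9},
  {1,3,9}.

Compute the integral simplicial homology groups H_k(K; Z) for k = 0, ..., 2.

H_0 ≅ Z,  H_1 ≅ Z ⊕ Z/2,  H_2 = 0.

Fix the vertex order 1 < 2 < 3 < 4 < 5 < 6 < 7 < 8 < 9 and write every simplex with vertices in increasing order. Then dim K = 2 and the simplices of K are:

  0-simplices (9): [1], [2], [3], [4], [5], [6], [7], [8], [9]
  1-simplices (27): (27 of them)
  2-simplices (18): [1,2,3], [1,2,7], [1,3,9], [1,4,7], [1,4,8], [1,8,9], [2,3,6], [2,5,7], [2,5,8], [2,6,8], [3,4,6], [3,4,7], [3,7,9], [4,5,6], [4,5,8], [5,6,9], [5,7,9], [6,8,9]

Hence C_0 ≅ Z^9, C_1 ≅ Z^27, C_2 ≅ Z^18.

The boundary map ∂_1: C_1 → C_0 maps an edge to its endpoints' difference, ∂[p,q] = q − p. For instance
  ∂[3,4] = [4] − [3].
As a 9×27 matrix over Z this has rank 8, with invariant factors (1,1,1,1,1,1,1,1).

∂_2: C_2 → C_1 sends each 2-simplex [p,q,r] to [q,r] − [p,r] + [p,q]. For instance
  ∂[1,4,8] = [4,8] − [1,8] + [1,4],
  ∂[3,7,9] = [7,9] − [3,9] + [3,7].
This gives a 27×18 integer matrix of rank 18; reducing to Smith normal form yields diagonal entries (1,1,1,1,1,1,1,1,1,1,1,1,1,1,1,1,1,2).

From H_k ≅ ker(∂_k) / im(∂_{k+1}) we obtain:

  H_0: rank C_0 − rank ∂_1 = 9 − 8 = 1, and the invariant factors of ∂_1 are all 1, so H_0 = Z.
  H_1: rank ker ∂_1 − rank ∂_2 = (27 − 8) − 18 = 1, and ∂_2 has invariant factor 2 > 1, so H_1 = Z ⊕ Z/2.
  H_2: rank ker ∂_2 − rank ∂_3 = (18 − 18) − 0 = 0, and there is no ∂_3, so H_2 = 0.

As a check, the Euler characteristic is 9 − 27 + 18 = 0, which agrees with 1 − 1 + 0 = 0.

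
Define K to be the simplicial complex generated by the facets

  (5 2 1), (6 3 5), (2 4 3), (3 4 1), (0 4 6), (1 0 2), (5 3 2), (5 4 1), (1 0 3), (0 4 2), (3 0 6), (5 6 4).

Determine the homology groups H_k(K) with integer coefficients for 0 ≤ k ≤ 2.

H_0 ≅ Z,  H_1 ≅ Z/2,  H_2 = 0.

We work with the vertex ordering 0 < 1 < 2 < 3 < 4 < 5 < 6. The simplices of K, each written with vertices in increasing order, are:

  0-simplices (7): [0], [1], [2], [3], [4], [5], [6]
  1-simplices (18): [0,1], [0,2], [0,3], [0,4], [0,6], [1,2], [1,3], [1,4], [1,5], [2,3], [2,4], [2,5], [3,4], [3,5], [3,6], [4,5], [4,6], [5,6]
  2-simplices (12): [0,1,2], [0,1,3], [0,2,4], [0,3,6], [0,4,6], [1,2,5], [1,3,4], [1,4,5], [2,3,4], [2,3,5], [3,5,6], [4,5,6]

Hence C_0 ≅ Z^7, C_1 ≅ Z^18, C_2 ≅ Z^12.

The boundary map ∂_1: C_1 → C_0 maps an edge to its endpoints' difference, ∂[p,q] = q − p.
The 7×18 boundary matrix has rank 6 and Smith normal form diag(1,1,1,1,1,1).

∂_2: C_2 → C_1 maps a triangle to the signed sum of its edges. For instance
  ∂[0,4,6] = [4,6] − [0,6] + [0,4],
  ∂[2,3,5] = [3,5] − [2,5] + [2,3].
The 18×12 boundary matrix has rank 12 and Smith normal form diag(1,1,1,1,1,1,1,1,1,1,1,2).

From H_k ≅ ker(∂_k) / im(∂_{k+1}) we obtain:

  H_0: rank C_0 − rank ∂_1 = 7 − 6 = 1, and the invariant factors of ∂_1 are all 1, so H_0 = Z.
  H_1: rank ker ∂_1 − rank ∂_2 = (18 − 6) − 12 = 0, and ∂_2 has invariant factor 2 > 1, so H_1 = Z/2.
  H_2: rank ker ∂_2 − rank ∂_3 = (12 − 12) − 0 = 0, and there is no ∂_3, so H_2 = 0.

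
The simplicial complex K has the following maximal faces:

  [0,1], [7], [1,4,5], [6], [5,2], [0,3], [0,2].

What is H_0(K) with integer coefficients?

K has 8 vertices, 7 edges, 1 triangle.
rank ∂_0 = 0, rank ∂_1 = 5 ⇒ b_0 = 8 − 0 − 5 = 3; all invariant factors of ∂_1 are 1 so no torsion. So H_0 = Z^3.

H_0 ≅ Z^3.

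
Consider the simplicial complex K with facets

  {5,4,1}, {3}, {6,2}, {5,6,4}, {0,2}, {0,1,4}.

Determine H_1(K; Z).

H_1 ≅ Z.

Order the vertices as 0 < 1 < 2 < 3 < 4 < 5 < 6. Listing each simplex with vertices in this order, K has dimension 2 with simplices:

  0-simplices (7): [0], [1], [2], [3], [4], [5], [6]
  1-simplices (9): [0,1], [0,2], [0,4], [1,4], [1,5], [2,6], [4,5], [4,6], [5,6]
  2-simplices (3): [0,1,4], [1,4,5], [4,5,6]

so the chain groups are C_0 ≅ Z^7, C_1 ≅ Z^9, C_2 ≅ Z^3.

Boundary ∂_1: C_1 → C_0 maps an edge to its endpoints' difference, ∂[p,q] = q − p. For instance
  ∂[5,6] = [6] − [5].
The 7×9 boundary matrix has rank 5 and Smith normal form diag(1,1,1,1,1).

∂_2: C_2 → C_1 acts by ∂[p,q,r] = [q,r] − [p,r] + [p,q]. For instance
  ∂[4,5,6] = [5,6] − [4,6] + [4,5],
  ∂[1,4,5] = [4,5] − [1,5] + [1,4].
The resulting 9×3 matrix has rank 3, and its Smith normal form has invariant factors (1,1,1).

From H_k ≅ ker(∂_k) / im(∂_{k+1}) we obtain:

  H_1: rank ker ∂_1 − rank ∂_2 = (9 − 5) − 3 = 1, and the invariant factors of ∂_2 are all 1, so H_1 = Z.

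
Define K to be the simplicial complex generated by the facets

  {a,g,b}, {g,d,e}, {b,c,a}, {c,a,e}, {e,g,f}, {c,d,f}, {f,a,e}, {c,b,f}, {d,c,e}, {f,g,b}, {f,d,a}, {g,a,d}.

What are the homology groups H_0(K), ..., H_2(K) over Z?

Order the vertices as a < b < c < d < e < f < g. Listing each simplex with vertices in this order, K has dimension 2 with simplices:

  0-simplices (7): a, b, c, d, e, f, g
  1-simplices (18): ab, ac, ad, ae, af, ag, bc, bf, bg, cd, ce, cf, de, df, dg, ef, eg, fg
  2-simplices (12): abc, abg, ace, adf, adg, aef, bcf, bfg, cde, cdf, deg, efg

giving chain groups C_0 ≅ Z^7, C_1 ≅ Z^18, C_2 ≅ Z^12.

Boundary ∂_1: C_1 → C_0 is given by ∂[p,q] = [q] − [p].
The 7×18 boundary matrix has rank 6 and Smith normal form diag(1,1,1,1,1,1).

∂_2: C_2 → C_1 acts by ∂[p,q,r] = [q,r] − [p,r] + [p,q]. For instance
  ∂abc = bc − ac + ab,
  ∂aef = ef − af + ae.
This gives a 18×12 integer matrix of rank 12; reducing to Smith normal form yields diagonal entries (1,1,1,1,1,1,1,1,1,1,1,2).

Now H_k = ker ∂_k / im ∂_{k+1}, so:

  H_0: rank C_0 − rank ∂_1 = 7 − 6 = 1, and the invariant factors of ∂_1 are all 1, so H_0 ≅ Z.
  H_1: rank ker ∂_1 − rank ∂_2 = (18 − 6) − 12 = 0, and ∂_2 has invariant factor 2 > 1, so H_1 ≅ Z/2.
  H_2: rank ker ∂_2 − rank ∂_3 = (12 − 12) − 0 = 0, and there is no ∂_3, so H_2 ≅ 0.

As a check, the Euler characteristic is 7 − 18 + 12 = 1, which agrees with 1 − 0 + 0 = 1.
(K is a triangulation of the real projective plane RP^2.)

H_0 ≅ Z,  H_1 ≅ Z/2,  H_2 = 0.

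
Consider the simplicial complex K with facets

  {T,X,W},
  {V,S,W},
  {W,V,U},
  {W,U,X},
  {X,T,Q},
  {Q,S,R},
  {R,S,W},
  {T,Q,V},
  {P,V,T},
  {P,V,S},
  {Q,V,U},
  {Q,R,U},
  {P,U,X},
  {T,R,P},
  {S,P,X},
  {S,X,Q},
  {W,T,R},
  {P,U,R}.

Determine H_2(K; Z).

We work with the vertex ordering P < Q < R < S < T < U < V < W < X. The simplices of K, each written with vertices in increasing order, are:

  0-simplices (9): P, Q, R, S, T, U, V, W, X
  1-simplices (27): PR, PS, PT, PU, PV, PX, QR, QS, QT, QU, QV, QX, RS, RT, RU, RW, SV, SW, SX, TV, TW, TX, UV, UW, UX, VW, WX
  2-simplices (18): PRT, PRU, PSV, PSX, PTV, PUX, QRS, QRU, QSX, QTV, QTX, QUV, RSW, RTW, SVW, TWX, UVW, UWX

Hence C_0 ≅ Z^9, C_1 ≅ Z^27, C_2 ≅ Z^18.

∂_1: C_1 → C_0 maps an edge to its endpoints' difference, ∂[p,q] = q − p.
The resulting 9×27 matrix has rank 8, and its Smith normal form has invariant factors (1,1,1,1,1,1,1,1).

The boundary map ∂_2: C_2 → C_1 acts by ∂[p,q,r] = [q,r] − [p,r] + [p,q]. For instance
  ∂QRS = RS − QS + QR,
  ∂QTX = TX − QX + QT.
As a 27×18 matrix over Z this has rank 17, with invariant factors (1,1,1,1,1,1,1,1,1,1,1,1,1,1,1,1,1).

Now H_k = ker ∂_k / im ∂_{k+1}, so:

  H_2: rank ker ∂_2 − rank ∂_3 = (18 − 17) − 0 = 1, and there is no ∂_3, so H_2 = Z.

H_2 = Z.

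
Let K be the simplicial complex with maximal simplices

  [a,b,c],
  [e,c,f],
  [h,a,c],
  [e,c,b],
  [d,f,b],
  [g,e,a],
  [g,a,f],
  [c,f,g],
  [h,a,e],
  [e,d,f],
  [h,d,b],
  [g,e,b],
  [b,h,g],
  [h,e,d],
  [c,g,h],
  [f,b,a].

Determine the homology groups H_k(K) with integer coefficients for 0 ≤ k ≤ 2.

H_0 ≅ Z,  H_1 ≅ Z^2,  H_2 ≅ Z.

Take the total order a < b < c < d < e < f < g < h on the vertex set. Then K (dimension 2) consists of the simplices:

  0-simplices (8): a, b, c, d, e, f, g, h
  1-simplices (24): ab, ac, ae, af, ag, ah, bc, bd, be, bf, bg, bh, ce, cf, cg, ch, de, df, dh, ef, eg, eh, fg, gh
  2-simplices (16): abc, abf, ach, aeg, aeh, afg, bce, bdf, bdh, beg, bgh, cef, cfg, cgh, def, deh

giving chain groups C_0 ≅ Z^8, C_1 ≅ Z^24, C_2 ≅ Z^16.

The boundary map ∂_1: C_1 → C_0 maps an edge to its endpoints' difference, ∂[p,q] = q − p.
As a 8×24 matrix over Z this has rank 7, with invariant factors (1,1,1,1,1,1,1).

Boundary ∂_2: C_2 → C_1 sends each 2-simplex [p,q,r] to [q,r] − [p,r] + [p,q]. For instance
  ∂afg = fg − ag + af,
  ∂aeg = eg − ag + ae.
This gives a 24×16 integer matrix of rank 15; reducing to Smith normal form yields diagonal entries (1,1,1,1,1,1,1,1,1,1,1,1,1,1,1).

Now H_k = ker ∂_k / im ∂_{k+1}, so:

  H_0: rank C_0 − rank ∂_1 = 8 − 7 = 1, and the invariant factors of ∂_1 are all 1, so H_0 = Z.
  H_1: rank ker ∂_1 − rank ∂_2 = (24 − 7) − 15 = 2, and the invariant factors of ∂_2 are all 1, so H_1 = Z^2.
  H_2: rank ker ∂_2 − rank ∂_3 = (16 − 15) − 0 = 1, and there is no ∂_3, so H_2 = Z.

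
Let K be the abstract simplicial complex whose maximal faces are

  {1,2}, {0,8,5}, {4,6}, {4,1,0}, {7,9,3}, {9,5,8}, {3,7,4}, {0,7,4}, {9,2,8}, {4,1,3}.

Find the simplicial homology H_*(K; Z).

H_0 ≅ Z,  H_1 ≅ Z^2,  H_2 = 0.

Order the vertices as 0 < 1 < 2 < 3 < 4 < 5 < 6 < 7 < 8 < 9. Listing each simplex with vertices in this order, K has dimension 2 with simplices:

  0-simplices (10): [0], [1], [2], [3], [4], [5], [6], [7], [8], [9]
  1-simplices (19): [0,1], [0,4], [0,5], [0,7], [0,8], [1,2], [1,3], [1,4], [2,8], [2,9], [3,4], [3,7], [3,9], [4,6], [4,7], [5,8], [5,9], [7,9], [8,9]
  2-simplices (8): [0,1,4], [0,4,7], [0,5,8], [1,3,4], [2,8,9], [3,4,7], [3,7,9], [5,8,9]

giving chain groups C_0 ≅ Z^10, C_1 ≅ Z^19, C_2 ≅ Z^8.

Boundary ∂_1: C_1 → C_0 maps an edge to its endpoints' difference, ∂[p,q] = q − p. For instance
  ∂[1,2] = [2] − [1].
The resulting 10×19 matrix has rank 9, and its Smith normal form has invariant factors (1,1,1,1,1,1,1,1,1).

The boundary map ∂_2: C_2 → C_1 acts by ∂[p,q,r] = [q,r] − [p,r] + [p,q]. For instance
  ∂[0,1,4] = [1,4] − [0,4] + [0,1],
  ∂[0,4,7] = [4,7] − [0,7] + [0,4].
This gives a 19×8 integer matrix of rank 8; reducing to Smith normal form yields diagonal entries (1,1,1,1,1,1,1,1).

Computing H_k = (kernel of ∂_k) / (image of ∂_{k+1}):

  H_0: rank C_0 − rank ∂_1 = 10 − 9 = 1, and the invariant factors of ∂_1 are all 1, so H_0 ≅ Z.
  H_1: rank ker ∂_1 − rank ∂_2 = (19 − 9) − 8 = 2, and the invariant factors of ∂_2 are all 1, so H_1 ≅ Z^2.
  H_2: rank ker ∂_2 − rank ∂_3 = (8 − 8) − 0 = 0, and there is no ∂_3, so H_2 ≅ 0.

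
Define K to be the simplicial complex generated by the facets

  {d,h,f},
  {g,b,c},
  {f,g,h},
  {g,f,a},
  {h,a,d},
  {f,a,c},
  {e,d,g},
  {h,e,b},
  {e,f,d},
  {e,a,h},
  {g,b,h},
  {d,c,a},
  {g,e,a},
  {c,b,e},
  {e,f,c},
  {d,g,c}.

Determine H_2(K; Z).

H_2 ≅ Z.

Take the total order a < b < c < d < e < f < g < h on the vertex set. Then K (dimension 2) consists of the simplices:

  0-simplices (8): a, b, c, d, e, f, g, h
  1-simplices (24): ac, ad, ae, af, ag, ah, bc, be, bg, bh, cd, ce, cf, cg, de, df, dg, dh, ef, eg, eh, fg, fh, gh
  2-simplices (16): acd, acf, adh, aeg, aeh, afg, bce, bcg, beh, bgh, cdg, cef, def, deg, dfh, fgh

giving chain groups C_0 ≅ Z^8, C_1 ≅ Z^24, C_2 ≅ Z^16.

∂_1: C_1 → C_0 is given by ∂[p,q] = [q] − [p]. For instance
  ∂gh = h − g.
The 8×24 boundary matrix has rank 7 and Smith normal form diag(1,1,1,1,1,1,1).

∂_2: C_2 → C_1 acts by ∂[p,q,r] = [q,r] − [p,r] + [p,q]. For instance
  ∂cef = ef − cf + ce,
  ∂aeg = eg − ag + ae.
This gives a 24×16 integer matrix of rank 15; reducing to Smith normal form yields diagonal entries (1,1,1,1,1,1,1,1,1,1,1,1,1,1,1).

Now H_k = ker ∂_k / im ∂_{k+1}, so:

  H_2: rank ker ∂_2 − rank ∂_3 = (16 − 15) − 0 = 1, and there is no ∂_3, so H_2 = Z.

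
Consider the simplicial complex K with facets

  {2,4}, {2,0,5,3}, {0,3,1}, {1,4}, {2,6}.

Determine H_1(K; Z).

Fix the vertex order 0 < 1 < 2 < 3 < 4 < 5 < 6 and write every simplex with vertices in increasing order. Then dim K = 3 and the simplices of K are:

  0-simplices (7): [0], [1], [2], [3], [4], [5], [6]
  1-simplices (11): [0,1], [0,2], [0,3], [0,5], [1,3], [1,4], [2,3], [2,4], [2,5], [2,6], [3,5]
  2-simplices (5): [0,1,3], [0,2,3], [0,2,5], [0,3,5], [2,3,5]
  3-simplices (1): [0,2,3,5]

Hence C_0 ≅ Z^7, C_1 ≅ Z^11, C_2 ≅ Z^5, C_3 ≅ Z^1.

The boundary map ∂_1: C_1 → C_0 is given by ∂[p,q] = [q] − [p]. For instance
  ∂[1,4] = [4] − [1].
As a 7×11 matrix over Z this has rank 6, with invariant factors (1,1,1,1,1,1).

The boundary map ∂_2: C_2 → C_1 sends each 2-simplex [p,q,r] to [q,r] − [p,r] + [p,q]. For instance
  ∂[0,3,5] = [3,5] − [0,5] + [0,3],
  ∂[0,1,3] = [1,3] − [0,3] + [0,1].
This gives a 11×5 integer matrix of rank 4; reducing to Smith normal form yields diagonal entries (1,1,1,1).

The boundary map ∂_3: C_3 → C_2 sends each 3-simplex σ to the alternating sum Σ_i (−1)^i (σ with its i-th vertex removed). For instance
  ∂[0,2,3,5] = [2,3,5] − [0,3,5] + [0,2,5] − [0,2,3].
The resulting 5×1 matrix has rank 1, and its Smith normal form has invariant factors (1).

Now H_k = ker ∂_k / im ∂_{k+1}, so:

  H_1: rank ker ∂_1 − rank ∂_2 = (11 − 6) − 4 = 1, and the invariant factors of ∂_2 are all 1, so H_1 ≅ Z.

H_1 ≅ Z.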